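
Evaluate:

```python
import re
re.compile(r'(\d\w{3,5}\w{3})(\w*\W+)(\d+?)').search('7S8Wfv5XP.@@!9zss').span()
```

The pattern matches a digit, then 3 to 5 of a word character, then exactly 3 of a word character (captured); then zero or more of a word character, then one or more of a non-word character (captured); then one or more of a digit (lazy) (captured).
The match spans [0:14] → '7S8Wfv5XP.@@!9'.

(0, 14)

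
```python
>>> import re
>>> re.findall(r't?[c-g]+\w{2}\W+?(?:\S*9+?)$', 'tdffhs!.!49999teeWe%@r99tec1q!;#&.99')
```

['tdffhs!.!49999teeWe%@r99tec1q!;#&.99']

With no groups in the pattern, `findall` gives back each whole match — 1 here.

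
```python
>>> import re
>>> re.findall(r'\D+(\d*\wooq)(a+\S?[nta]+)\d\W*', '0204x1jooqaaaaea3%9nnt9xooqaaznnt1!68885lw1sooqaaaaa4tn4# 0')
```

This matches one or more of a non-digit; then zero or more of a digit, then a word character, then the literal 'ooq' (captured); then one or more of a literal 'a', then optionally a non-whitespace character, then one or more of one of [nta] (captured); then a digit, then zero or more of a non-word character.
Walking the string: at [4:18] match 'x1jooqaaaaea3%', groups = ('1jooq', 'aaaaea'); at [19:35] match 'nnt9xooqaaznnt1!', groups = ('9xooq', 'aaznnt'); at [40:58] match 'lw1sooqaaaaa4tn4# ', groups = ('1sooq', 'aaaaa4tn').
`findall` packs the 2 group values into a tuple for every match.

[('1jooq', 'aaaaea'), ('9xooq', 'aaznnt'), ('1sooq', 'aaaaa4tn')]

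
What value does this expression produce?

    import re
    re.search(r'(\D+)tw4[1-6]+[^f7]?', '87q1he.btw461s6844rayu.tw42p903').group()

This matches one or more of a non-digit (captured); then the literal 'tw4', then one or more of a character in [1-6]; then optionally any character except [f7].
`re.search` tries every starting position until one works.
The match spans [4:14] → 'he.btw461s'.
Captured: group 1 = 'he.b'.

'he.btw461s'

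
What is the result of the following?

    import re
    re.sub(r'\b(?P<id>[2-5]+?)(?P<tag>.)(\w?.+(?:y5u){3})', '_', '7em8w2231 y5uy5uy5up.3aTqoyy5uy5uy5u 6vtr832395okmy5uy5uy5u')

The pattern matches a word boundary (`\b`, zero-width); then one or more of a character in [2-5] (lazy) (captured as 'id'); then any character (captured as 'tag'); then optionally a word character, then one or more of any character, then the literal 'y5u' repeated 3 times (captured).
Matches: at [21:59] → '3aTqoyy5uy5uy5u 6vtr832395okmy5uy5uy5u'.
Every occurrence is swapped for '_'.

'7em8w2231 y5uy5uy5up._'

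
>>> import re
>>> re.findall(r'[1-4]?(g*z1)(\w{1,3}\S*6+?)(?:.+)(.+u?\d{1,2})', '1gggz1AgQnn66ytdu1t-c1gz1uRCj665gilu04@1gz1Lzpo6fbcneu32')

[('gggz1', 'AgQnn66ytdu1t-c1gz1uRCj665gilu04@1gz1Lzpo6', '32')]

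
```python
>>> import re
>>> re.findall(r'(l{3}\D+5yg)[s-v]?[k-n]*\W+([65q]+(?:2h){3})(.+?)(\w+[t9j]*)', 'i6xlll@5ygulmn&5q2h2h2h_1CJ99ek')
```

This matches exactly 3 of the literal 'l', then one or more of a non-digit, then the literal '5yg' (captured); then optionally a character in [s-v], then zero or more of a character in [k-n]; then one or more of a non-word character; then one or more of one of [65q], then the literal '2h' repeated 3 times (captured); then one or more of any character (lazy) (captured); then one or more of a word character, then zero or more of one of [t9j] (captured).
With the lazy modifier that quantifier settles for the fewest repetitions that let the rest of the pattern succeed (the atoms after it are unaffected and can still be greedy).
Walking the string: at [3:31] match 'lll@5ygulmn&5q2h2h2h_1CJ99ek', groups = ('lll@5yg', '5q2h2h2h', '_', '1CJ99ek').
4 groups means the one result is a tuple of 4 captured strings — 1 here.

[('lll@5yg', '5q2h2h2h', '_', '1CJ99ek')]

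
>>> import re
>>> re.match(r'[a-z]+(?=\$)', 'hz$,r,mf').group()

The positive lookaround only admits positions where the adjacent text matches; those characters stay outside the span.
`re.match` won't scan ahead — the pattern has to work from the very first character.
The match spans [0:2] → 'hz'.

'hz'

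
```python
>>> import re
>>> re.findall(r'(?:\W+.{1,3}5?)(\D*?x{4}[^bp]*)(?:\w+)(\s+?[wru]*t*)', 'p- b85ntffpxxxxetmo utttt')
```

This matches one or more of a non-word character, then 1 to 3 of any character, then optionally the literal '5' (non-capturing group); then zero or more of a non-digit (lazy), then exactly 4 of the literal 'x', then zero or more of any character except [bp] (captured); then one or more of a word character (non-capturing group); then one or more of whitespace (lazy), then zero or more of one of [wru], then zero or more of a literal 't' (captured).
Walking the string: at [1:25] match '- b85ntffpxxxxetmo utttt', groups = ('ntffpxxxxetm', ' utttt').
With 2 capturing groups, `findall` returns a 2-tuple per match.

[('ntffpxxxxetm', ' utttt')]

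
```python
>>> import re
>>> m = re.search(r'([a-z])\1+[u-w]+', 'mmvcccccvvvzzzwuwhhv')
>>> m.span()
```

(0, 3)

After group 1 captures some text, `\1` only succeeds where that same text appears again.
`search` walks the string left to right and returns the first match it finds.
The match spans [0:3] → 'mmv'.
Captured: group 1 = 'm'.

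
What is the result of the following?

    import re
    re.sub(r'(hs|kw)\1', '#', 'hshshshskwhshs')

`\1` is not a pattern — it's the concrete string captured by group 1, re-applied verbatim.
Each match is replaced by '#'.

'##kw#'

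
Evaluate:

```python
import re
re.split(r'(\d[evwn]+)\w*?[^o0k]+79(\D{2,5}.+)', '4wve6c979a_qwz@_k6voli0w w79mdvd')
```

The pattern matches a digit, then one or more of one of [evwn] (captured); then zero or more of a word character (lazy), then one or more of any character except [o0k], then the literal '79'; then 2 to 5 of a non-digit, then one or more of any character (captured).
Matches to split on: at [0:32] → '4wve6c979a_qwz@_k6voli0w w79mdvd'.
With a capturing group present, the delimiter's captured portion is kept in the result list.

['', '4wve', 'a_qwz@_k6voli0w w79mdvd', '']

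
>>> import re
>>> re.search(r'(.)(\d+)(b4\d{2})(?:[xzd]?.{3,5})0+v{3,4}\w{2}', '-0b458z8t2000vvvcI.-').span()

The match spans [0:18] → '-0b458z8t2000vvvcI'.

(0, 18)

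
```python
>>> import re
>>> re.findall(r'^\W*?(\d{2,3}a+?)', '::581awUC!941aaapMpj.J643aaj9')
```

['581a']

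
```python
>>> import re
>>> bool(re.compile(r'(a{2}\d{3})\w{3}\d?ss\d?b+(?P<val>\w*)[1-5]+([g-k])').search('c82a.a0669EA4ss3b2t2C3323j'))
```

Pattern: exactly 2 of a literal 'a', then exactly 3 of a digit (captured); then exactly 3 of a word character, then optionally a digit, then the literal 'ss'; then optionally a digit, then one or more of the literal 'b'; then zero or more of a word character (captured as 'val'); then one or more of a character in [1-5]; then a character in [g-k] (captured).
`search` walks the string left to right and returns the first match it finds.
Here no position works, so the call returns None, and `bool(None)` is False.

False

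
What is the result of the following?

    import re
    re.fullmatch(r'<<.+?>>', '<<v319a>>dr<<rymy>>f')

None

`re.fullmatch` requires the pattern to consume the entire string.
Here there's no way to consume every character, so the call returns None.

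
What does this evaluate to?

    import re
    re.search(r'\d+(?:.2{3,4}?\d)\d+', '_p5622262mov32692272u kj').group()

'5622262'

Pattern: one or more of a digit; then any character, then 3 to 4 of a literal '2' (lazy), then a digit (non-capturing group); then one or more of a digit.
The match spans [2:9] → '5622262'.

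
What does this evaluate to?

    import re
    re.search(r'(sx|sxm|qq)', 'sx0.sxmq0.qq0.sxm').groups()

`re.search` tries every starting position until one works.
The match spans [0:2] → 'sx'.
Captured: group 1 = 'sx'.

('sx',)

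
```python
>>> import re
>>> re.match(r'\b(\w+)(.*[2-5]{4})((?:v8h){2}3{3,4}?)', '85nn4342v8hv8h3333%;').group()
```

'85nn4342v8hv8h333'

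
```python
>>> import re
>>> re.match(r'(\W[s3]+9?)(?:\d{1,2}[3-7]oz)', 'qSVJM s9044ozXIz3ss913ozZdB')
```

None

Pattern: a non-word character, then one or more of one of [s3], then optionally a literal '9' (captured); then 1 to 2 of a digit, then a character in [3-7], then the literal 'oz' (non-capturing group).
`re.match` only tries the pattern at the start of the string.
Here the pattern fails at index 0, so the call returns None.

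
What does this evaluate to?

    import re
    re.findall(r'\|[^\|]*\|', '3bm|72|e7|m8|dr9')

['|72|', '|m8|']

With no groups in the pattern, `findall` gives back each whole match — 2 here.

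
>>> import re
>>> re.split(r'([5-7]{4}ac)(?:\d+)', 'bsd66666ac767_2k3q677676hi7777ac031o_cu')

This matches exactly 4 of a character in [5-7], then the literal 'ac' (captured); then one or more of a digit (non-capturing group).
Matches to split on: at [4:13] → '6666ac767'; at [26:35] → '7777ac031'.
The group in the pattern means `split` returns the separators' captures alongside the pieces.

['bsd6', '6666ac', '_2k3q677676hi', '7777ac', 'o_cu']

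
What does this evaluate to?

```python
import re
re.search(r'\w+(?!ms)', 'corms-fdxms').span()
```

(0, 5)

The negative lookahead/lookbehind blocks any match where the forbidden context is present.
The match spans [0:5] → 'corms'.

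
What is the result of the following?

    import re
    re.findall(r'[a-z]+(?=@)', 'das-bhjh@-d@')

Because the assertion is zero-width, the text it checks is not consumed and won't appear in the result.
Matches: at [4:8] → 'bhjh'; at [10:11] → 'd'.
With no groups in the pattern, `findall` gives back each whole match — 2 here.

['bhjh', 'd']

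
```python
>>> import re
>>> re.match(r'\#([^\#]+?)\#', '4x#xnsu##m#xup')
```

`re.match` won't scan ahead — the pattern has to work from the very first character.
Here position 0 doesn't satisfy it, so the call returns None.

None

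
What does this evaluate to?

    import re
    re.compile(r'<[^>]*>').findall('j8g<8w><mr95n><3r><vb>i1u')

Scanning left to right: at [3:7] → '<8w>'; at [7:14] → '<mr95n>'; at [14:18] → '<3r>'; at [18:22] → '<vb>'.
No capturing groups, so `findall` returns the 4 full match strings.

['<8w>', '<mr95n>', '<3r>', '<vb>']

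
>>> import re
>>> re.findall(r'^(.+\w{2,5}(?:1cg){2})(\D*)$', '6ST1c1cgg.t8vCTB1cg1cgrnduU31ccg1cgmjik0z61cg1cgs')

Pattern: anchored at the start of the string; then one or more of any character, then 2 to 5 of a word character, then the literal '1cg' repeated 2 times (captured); then zero or more of a non-digit (captured); then anchored at the end.
Matches: at [0:49] match '6ST1c1cgg.t8vCTB1cg1cgrnduU31ccg1cgmjik0z61cg1cgs', groups = ('6ST1c1cgg.t8vCTB1cg1cgrnduU31ccg1cgmjik0z61cg1cg', 's').
With 2 capturing groups, `findall` returns a 2-tuple per match.

[('6ST1c1cgg.t8vCTB1cg1cgrnduU31ccg1cgmjik0z61cg1cg', 's')]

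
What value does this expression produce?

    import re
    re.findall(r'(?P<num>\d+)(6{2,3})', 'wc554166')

Multiple groups make `findall` return tuples — one 2-tuple for the one match.

[('5541', '66')]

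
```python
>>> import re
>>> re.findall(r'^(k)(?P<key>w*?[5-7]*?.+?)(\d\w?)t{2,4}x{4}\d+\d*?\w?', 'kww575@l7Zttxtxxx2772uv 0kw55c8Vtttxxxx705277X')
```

This matches anchored at the start of the string; then a literal 'k' (captured); then zero or more of a literal 'w' (lazy), then zero or more of a character in [5-7] (lazy), then one or more of any character (lazy) (captured as 'key'); then a digit, then optionally a word character (captured); then 2 to 4 of the literal 't', then exactly 4 of a literal 'x', then one or more of a digit; then zero or more of a digit (lazy), then optionally a word character.
Multiple groups make `findall` return tuples — one 3-tuple for the one match.

[('k', 'ww575@l7Zttxtxxx2772uv 0kw55c', '8V')]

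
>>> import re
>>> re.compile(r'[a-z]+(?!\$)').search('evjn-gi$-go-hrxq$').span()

The negative lookahead/lookbehind blocks any match where the forbidden context is present.
The match spans [0:4] → 'evjn'.

(0, 4)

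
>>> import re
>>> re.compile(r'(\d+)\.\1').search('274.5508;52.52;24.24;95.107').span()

(9, 14)

`\1` is not a pattern — it's the concrete string captured by group 1, re-applied verbatim.
The match spans [9:14] → '52.52'.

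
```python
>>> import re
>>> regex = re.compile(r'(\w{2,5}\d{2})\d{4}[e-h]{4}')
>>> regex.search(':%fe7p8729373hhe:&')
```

The pattern matches 2 to 5 of a word character, then exactly 2 of a digit (captured); then exactly 4 of a digit, then exactly 4 of a character in [e-h].
`re.search` tries every starting position until one works.
Here nothing in the string fits, so the call returns None.

None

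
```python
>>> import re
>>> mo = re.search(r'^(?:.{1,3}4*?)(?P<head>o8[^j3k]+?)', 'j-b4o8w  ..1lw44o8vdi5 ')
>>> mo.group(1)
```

Pattern: anchored at the start of the string; then 1 to 3 of any character, then zero or more of the literal '4' (lazy) (non-capturing group); then the literal 'o8', then one or more of any character except [j3k] (lazy) (captured as 'head').
Because the quantifier is non-greedy, it stops expanding at the earliest point where the rest of the pattern can succeed.
Unlike `match`, `search` isn't anchored — it looks for the pattern anywhere in the string.
The match spans [0:7] → 'j-b4o8w'.
Captured: group 1 = 'o8w'.

'o8w'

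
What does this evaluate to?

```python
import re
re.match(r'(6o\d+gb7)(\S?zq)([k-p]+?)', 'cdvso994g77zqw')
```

None

With `match`, the pattern is implicitly anchored at the beginning.
Here the string doesn't start with a match, so the call returns None.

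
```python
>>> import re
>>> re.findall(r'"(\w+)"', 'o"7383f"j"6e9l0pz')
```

['7383f']

One capturing group, so `findall` returns just the captured substring from the one match — 1 in all.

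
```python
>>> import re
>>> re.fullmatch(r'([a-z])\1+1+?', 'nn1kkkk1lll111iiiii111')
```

After group 1 captures some text, `\1` only succeeds where that same text appears again.
`re.fullmatch` is like wrapping the pattern in `^…$` (in single-line mode).
Here the pattern can't cover the whole string, so the call returns None.

None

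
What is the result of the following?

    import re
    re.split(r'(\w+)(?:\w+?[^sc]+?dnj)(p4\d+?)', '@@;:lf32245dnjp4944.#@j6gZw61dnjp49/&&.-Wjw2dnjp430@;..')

Because the pattern has a capturing group, `split` also inserts each captured text between the pieces.

['@@;:', 'lf32245dnjp494', 'p49', '/&&.-', 'Wj', 'p43', '0@;..']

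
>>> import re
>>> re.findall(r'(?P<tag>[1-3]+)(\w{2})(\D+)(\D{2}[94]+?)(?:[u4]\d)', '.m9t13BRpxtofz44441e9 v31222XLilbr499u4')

[('13', 'BR', 'pxto', 'fz4'), ('31222', 'XL', 'il', 'br499')]

Pattern: one or more of a character in [1-3] (captured as 'tag'); then exactly 2 of a word character (captured); then one or more of a non-digit (captured); then exactly 2 of a non-digit, then one or more of one of [94] (lazy) (captured); then one of [u4], then a digit (non-capturing group).
A non-greedy quantifier consumes as few characters as it can — just enough that the remainder of the pattern still matches from where it stops; whatever follows it matches normally.
Matches: at [4:17] match '13BRpxtofz444', groups = ('13', 'BR', 'pxto', 'fz4'); at [23:39] match '31222XLilbr499u4', groups = ('31222', 'XL', 'il', 'br499').
Multiple groups make `findall` return tuples — one 4-tuple for each match.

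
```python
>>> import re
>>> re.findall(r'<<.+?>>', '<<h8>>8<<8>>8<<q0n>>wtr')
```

['<<h8>>', '<<8>>', '<<q0n>>']

Because the quantifier is non-greedy, it stops expanding at the earliest point where the rest of the pattern can succeed.
Scanning left to right: at [0:6] → '<<h8>>'; at [7:12] → '<<8>>'; at [13:20] → '<<q0n>>'.
No capturing groups, so `findall` returns the 3 full match strings.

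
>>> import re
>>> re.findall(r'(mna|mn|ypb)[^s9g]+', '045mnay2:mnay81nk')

Alternation tries branches left to right and keeps the first one that lets the overall match succeed at that position.
Matches: at [3:17] match 'mnay2:mnay81nk', group 1 = 'mna'.
Because there's exactly one group, `findall` drops the full match and keeps group 1 from the one hit.

['mna']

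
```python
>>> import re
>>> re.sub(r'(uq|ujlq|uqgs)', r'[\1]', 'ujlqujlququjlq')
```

Matches: at [0:4] → 'ujlq'; at [4:8] → 'ujlq'; at [8:10] → 'uq'; at [10:14] → 'ujlq'.
Each match is replaced using the text its own group 1 captured.

'[ujlq][ujlq][uq][ujlq]'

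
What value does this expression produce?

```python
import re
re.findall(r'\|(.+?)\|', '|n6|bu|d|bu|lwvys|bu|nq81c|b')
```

['n6', 'd', 'lwvys', 'nq81c']

A `+?`/`*?`/`{m,n}?` starts at its minimum and grows only as far as needed for what follows to match.
With a single group, `findall` returns only what that group captured — 4 items.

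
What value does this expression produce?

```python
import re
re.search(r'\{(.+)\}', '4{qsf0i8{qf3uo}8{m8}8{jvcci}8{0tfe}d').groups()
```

('qsf0i8{qf3uo}8{m8}8{jvcci}8{0tfe',)

The match spans [1:35] → '{qsf0i8{qf3uo}8{m8}8{jvcci}8{0tfe}'.
Captured: group 1 = 'qsf0i8{qf3uo}8{m8}8{jvcci}8{0tfe'.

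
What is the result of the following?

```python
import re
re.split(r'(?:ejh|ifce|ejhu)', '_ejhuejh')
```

['_', 'u', '']

Alternation isn't longest-match — the leftmost alternative that fits at this position is chosen.
The string is cut at each match, leaving 3 pieces.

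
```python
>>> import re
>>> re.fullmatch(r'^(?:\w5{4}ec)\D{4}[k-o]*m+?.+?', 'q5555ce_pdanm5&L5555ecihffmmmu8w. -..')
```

The pattern matches anchored at the start of the string; then a word character, then exactly 4 of a literal '5', then the literal 'ec' (non-capturing group); then exactly 4 of a non-digit, then zero or more of a character in [k-o]; then one or more of a literal 'm' (lazy), then one or more of any character (lazy).
`re.fullmatch` requires the pattern to consume the entire string.
Here the string isn't matched end-to-end, so the call returns None.

None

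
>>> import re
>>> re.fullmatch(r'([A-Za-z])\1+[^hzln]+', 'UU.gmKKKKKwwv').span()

`\1` has to match the exact text group 1 already captured.
`fullmatch` succeeds only if the pattern covers the string from start to end.
The match spans [0:13] → 'UU.gmKKKKKwwv'.
Captured: group 1 = 'U'.

(0, 13)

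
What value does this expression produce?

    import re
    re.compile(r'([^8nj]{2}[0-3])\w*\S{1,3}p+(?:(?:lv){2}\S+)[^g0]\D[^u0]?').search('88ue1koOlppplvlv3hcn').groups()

('ue1',)

The pattern matches exactly 2 of any character except [8nj], then a character in [0-3] (captured); then zero or more of a word character, then 1 to 3 of a non-whitespace character, then one or more of a literal 'p'; then the literal 'lv' repeated 2 times, then one or more of a non-whitespace character (non-capturing group); then any character except [g0], then a non-digit, then optionally any character except [u0].
Unlike `match`, `search` isn't anchored — it looks for the pattern anywhere in the string.
The match spans [2:20] → 'ue1koOlppplvlv3hcn'.
Captured: group 1 = 'ue1'.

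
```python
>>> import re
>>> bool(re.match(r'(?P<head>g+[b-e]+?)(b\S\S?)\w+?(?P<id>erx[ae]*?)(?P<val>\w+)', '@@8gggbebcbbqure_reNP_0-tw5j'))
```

False

`match` is anchored at position 0; if the pattern doesn't fit there, it returns None.
Here position 0 doesn't satisfy it, so the call returns None, and `bool(None)` is False.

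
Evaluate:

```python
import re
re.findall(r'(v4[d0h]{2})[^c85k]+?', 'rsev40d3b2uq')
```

This matches the literal 'v4', then exactly 2 of one of [d0h] (captured); then one or more of any character except [c85k] (lazy).
Scanning left to right: at [3:8] match 'v40d3', group 1 = 'v40d'.
Because there's exactly one group, `findall` drops the full match and keeps group 1 from the one hit.

['v40d']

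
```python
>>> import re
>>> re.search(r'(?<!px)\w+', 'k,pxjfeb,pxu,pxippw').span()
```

The negative lookaround is zero-width — it rules out positions where the adjacent text would match, without consuming anything.
The match spans [0:1] → 'k'.

(0, 1)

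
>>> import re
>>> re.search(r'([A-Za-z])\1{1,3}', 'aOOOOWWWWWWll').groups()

('O',)

After group 1 captures some text, `\1` only succeeds where that same text appears again.
`re.search` scans for the first position where the pattern succeeds.
The match spans [1:5] → 'OOOO'.
Captured: group 1 = 'O'.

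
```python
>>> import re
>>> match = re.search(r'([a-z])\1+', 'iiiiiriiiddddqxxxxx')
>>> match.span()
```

A backreference is literal: `\1` must see the identical characters the first group matched.
`re.search` scans for the first position where the pattern succeeds.
The match spans [0:5] → 'iiiii'.
Captured: group 1 = 'i'.

(0, 5)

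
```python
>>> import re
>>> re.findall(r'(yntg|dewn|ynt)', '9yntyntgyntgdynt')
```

`|` is ordered: at each position the engine commits to the first alternative that works.
Matches: at [1:4] match 'ynt', group 1 = 'ynt'; at [4:8] match 'yntg', group 1 = 'yntg'; at [8:12] match 'yntg', group 1 = 'yntg'; at [13:16] match 'ynt', group 1 = 'ynt'.
`findall` collects group 1 from each match (4 total).

['ynt', 'yntg', 'yntg', 'ynt']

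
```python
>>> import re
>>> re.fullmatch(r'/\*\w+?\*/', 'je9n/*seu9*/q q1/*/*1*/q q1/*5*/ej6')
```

For `fullmatch`, every character of the input must be accounted for by the pattern.
Here the pattern can't cover the whole string, so the call returns None.

None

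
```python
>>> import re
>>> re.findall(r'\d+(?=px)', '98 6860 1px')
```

Lookahead/lookbehind check context without consuming it, so the matched span excludes the asserted characters.
`findall` yields the raw match text (1 of them) because the pattern has no groups.

['1']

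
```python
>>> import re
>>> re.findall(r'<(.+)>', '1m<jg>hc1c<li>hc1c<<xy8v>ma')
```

Walking the string: at [2:25] match '<jg>hc1c<li>hc1c<<xy8v>', group 1 = 'jg>hc1c<li>hc1c<<xy8v'.
One capturing group, so `findall` returns just the captured substring from the one match — 1 in all.

['jg>hc1c<li>hc1c<<xy8v']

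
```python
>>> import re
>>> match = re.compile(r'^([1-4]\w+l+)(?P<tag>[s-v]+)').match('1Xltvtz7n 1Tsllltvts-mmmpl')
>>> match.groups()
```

('1Xl', 'tvt')

Pattern: anchored at the start of the string; then a character in [1-4], then one or more of a word character, then one or more of the literal 'l' (captured); then one or more of a character in [s-v] (captured as 'tag').
`re.match` won't scan ahead — the pattern has to work from the very first character.
The match spans [0:6] → '1Xltvt'.
Captured: group 1 = '1Xl', group 2 = 'tvt'.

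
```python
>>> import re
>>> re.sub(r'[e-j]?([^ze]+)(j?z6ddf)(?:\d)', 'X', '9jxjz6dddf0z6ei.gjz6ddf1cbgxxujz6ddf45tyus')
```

'9jxjz6dddf0z6XX5tyus'

The pattern matches optionally a character in [e-j]; then one or more of any character except [ze] (captured); then optionally the literal 'j', then the literal 'z6', then the literal 'ddf' (captured); then a digit (non-capturing group).
Matches: at [13:24] → 'ei.gjz6ddf1'; at [24:37] → 'cbgxxujz6ddf4'.
Every occurrence is swapped for 'X'.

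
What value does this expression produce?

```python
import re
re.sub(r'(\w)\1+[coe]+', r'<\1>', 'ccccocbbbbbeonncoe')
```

'<c><b><n>'

After group 1 captures some text, `\1` only succeeds where that same text appears again.
Matches: at [0:6] → 'ccccoc'; at [6:13] → 'bbbbbeo'; at [13:18] → 'nncoe'.
The replacement refers to a captured group, so each match is rewritten using its own captured text.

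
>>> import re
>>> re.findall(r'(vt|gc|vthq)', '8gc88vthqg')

['gc', 'vt']

The regex engine tests alternatives in the order written; an earlier branch that matches wins even if a later one would match more.
Because there's exactly one group, `findall` drops the full match and keeps group 1 from each hit.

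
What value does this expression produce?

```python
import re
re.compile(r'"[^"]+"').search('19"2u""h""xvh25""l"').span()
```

(2, 6)

`search` walks the string left to right and returns the first match it finds.
The match spans [2:6] → '"2u"'.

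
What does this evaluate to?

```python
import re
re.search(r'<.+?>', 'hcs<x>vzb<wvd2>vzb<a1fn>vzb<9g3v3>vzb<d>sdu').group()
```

'<x>'

The match spans [3:6] → '<x>'.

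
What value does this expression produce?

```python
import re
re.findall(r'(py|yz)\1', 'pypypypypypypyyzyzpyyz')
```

The backreference `\1` re-matches whatever the first group consumed, character for character.
Scanning left to right: at [0:4] match 'pypy', group 1 = 'py'; at [4:8] match 'pypy', group 1 = 'py'; at [8:12] match 'pypy', group 1 = 'py'; at [14:18] match 'yzyz', group 1 = 'yz'.
One capturing group, so `findall` returns just the captured substring from each match — 4 in all.

['py', 'py', 'py', 'yz']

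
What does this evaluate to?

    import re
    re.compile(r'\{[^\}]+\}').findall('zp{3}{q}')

['{3}', '{q}']

Matches: at [2:5] → '{3}'; at [5:8] → '{q}'.
No capturing groups, so `findall` returns the 2 full match strings.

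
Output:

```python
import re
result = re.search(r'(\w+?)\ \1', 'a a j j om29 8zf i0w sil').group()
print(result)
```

`\1` has to match the exact text group 1 already captured.
`search` walks the string left to right and returns the first match it finds.
The match spans [0:3] → 'a a'.
Captured: group 1 = 'a'.

a a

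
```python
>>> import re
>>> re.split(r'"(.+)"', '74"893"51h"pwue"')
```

Matches to split on: at [2:16] → '"893"51h"pwue"'.
The group in the pattern means `split` returns the separators' captures alongside the pieces.

['74', '893"51h"pwue', '']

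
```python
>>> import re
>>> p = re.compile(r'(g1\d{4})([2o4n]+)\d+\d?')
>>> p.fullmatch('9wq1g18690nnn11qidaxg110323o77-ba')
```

The pattern matches the literal 'g1', then exactly 4 of a digit (captured); then one or more of one of [2o4n] (captured); then one or more of a digit, then optionally a digit.
`re.fullmatch` is like wrapping the pattern in `^…$` (in single-line mode).
Here the pattern can't cover the whole string, so the call returns None.

None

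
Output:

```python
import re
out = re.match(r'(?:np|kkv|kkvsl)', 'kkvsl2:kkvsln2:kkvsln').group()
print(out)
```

kkv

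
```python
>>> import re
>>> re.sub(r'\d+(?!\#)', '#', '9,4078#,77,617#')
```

Because the assertion is negative and zero-width, positions next to the forbidden text are skipped.
Matches: at [0:1] → '9'; at [2:5] → '407'; at [8:10] → '77'; at [11:13] → '61'.
Every occurrence is swapped for '#'.

'#,#8#,#,#7#'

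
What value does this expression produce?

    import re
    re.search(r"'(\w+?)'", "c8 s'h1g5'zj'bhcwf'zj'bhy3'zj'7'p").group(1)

The match spans [4:10] → "'h1g5'".
Captured: group 1 = 'h1g5'.

'h1g5'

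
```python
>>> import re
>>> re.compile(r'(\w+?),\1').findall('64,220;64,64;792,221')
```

['64', '2']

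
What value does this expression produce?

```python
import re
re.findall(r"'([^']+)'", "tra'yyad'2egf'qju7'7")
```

Walking the string: at [3:9] match "'yyad'", group 1 = 'yyad'; at [13:19] match "'qju7'", group 1 = 'qju7'.
With a single group, `findall` returns only what that group captured — 2 items.

['yyad', 'qju7']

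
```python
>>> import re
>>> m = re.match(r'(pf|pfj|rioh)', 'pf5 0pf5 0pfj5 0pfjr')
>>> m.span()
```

With `match`, the pattern is implicitly anchored at the beginning.
The match spans [0:2] → 'pf'.
Captured: group 1 = 'pf'.

(0, 2)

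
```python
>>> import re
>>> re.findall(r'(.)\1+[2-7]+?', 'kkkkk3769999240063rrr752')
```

['k', '9', '0', 'r']

After group 1 captures some text, `\1` only succeeds where that same text appears again.
Walking the string: at [0:6] match 'kkkkk3', group 1 = 'k'; at [8:13] match '99992', group 1 = '9'; at [14:17] match '006', group 1 = '0'; at [18:22] match 'rrr7', group 1 = 'r'.
With a single group, `findall` returns only what that group captured — 4 items.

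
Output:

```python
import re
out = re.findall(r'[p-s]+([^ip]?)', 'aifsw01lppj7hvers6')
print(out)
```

Pattern: one or more of a character in [p-s]; then optionally any character except [ip] (captured).
Walking the string: at [3:5] match 'sw', group 1 = 'w'; at [8:11] match 'ppj', group 1 = 'j'; at [15:18] match 'rs6', group 1 = '6'.
One capturing group, so `findall` returns just the captured substring from each match — 3 in all.

['w', 'j', '6']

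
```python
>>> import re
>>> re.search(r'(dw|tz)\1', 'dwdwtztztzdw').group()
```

'dwdw'

After group 1 captures some text, `\1` only succeeds where that same text appears again.
The match spans [0:4] → 'dwdw'.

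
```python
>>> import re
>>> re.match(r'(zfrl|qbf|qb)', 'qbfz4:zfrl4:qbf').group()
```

'qbf'

Alternation tries branches left to right and keeps the first one that lets the overall match succeed at that position.
`re.match` only tries the pattern at the start of the string.
The match spans [0:3] → 'qbf'.
Captured: group 1 = 'qbf'.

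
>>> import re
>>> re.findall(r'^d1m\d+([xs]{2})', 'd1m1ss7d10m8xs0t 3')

This matches anchored at the start of the string; then the literal 'd1m', then one or more of a digit; then exactly 2 of one of [xs] (captured).
Scanning left to right: at [0:6] match 'd1m1ss', group 1 = 'ss'.
`findall` collects group 1 from the one match (1 total).

['ss']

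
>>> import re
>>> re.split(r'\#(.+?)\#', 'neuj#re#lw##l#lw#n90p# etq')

With the lazy modifier that quantifier settles for the fewest repetitions that let the rest of the pattern succeed (the atoms after it are unaffected and can still be greedy).
With a capturing group present, the delimiter's captured portion is kept in the result list.

['neuj', 're', 'lw', '#l', 'lw', 'n90p', ' etq']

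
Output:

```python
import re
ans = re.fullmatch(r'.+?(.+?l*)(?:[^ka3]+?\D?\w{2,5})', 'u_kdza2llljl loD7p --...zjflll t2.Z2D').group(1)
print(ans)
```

_kdza

Pattern: one or more of any character (lazy); then one or more of any character (lazy), then zero or more of the literal 'l' (captured); then one or more of any character except [ka3] (lazy), then optionally a non-digit, then 2 to 5 of a word character (non-capturing group).
With the lazy modifier that quantifier settles for the fewest repetitions that let the rest of the pattern succeed (the atoms after it are unaffected and can still be greedy).
For `fullmatch`, every character of the input must be accounted for by the pattern.
The match spans [0:37] → 'u_kdza2llljl loD7p --...zjflll t2.Z2D'.
Captured: group 1 = '_kdza'.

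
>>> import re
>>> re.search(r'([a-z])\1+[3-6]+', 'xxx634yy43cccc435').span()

(0, 6)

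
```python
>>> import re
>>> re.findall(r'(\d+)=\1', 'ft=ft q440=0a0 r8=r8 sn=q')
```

['0']

The backreference `\1` re-matches whatever the first group consumed, character for character.
Scanning left to right: at [9:12] match '0=0', group 1 = '0'.
`findall` collects group 1 from the one match (1 total).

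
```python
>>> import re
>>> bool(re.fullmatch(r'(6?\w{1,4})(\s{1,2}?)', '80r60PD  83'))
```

Pattern: optionally the literal '6', then 1 to 4 of a word character (captured); then 1 to 2 of whitespace (lazy) (captured).
`re.fullmatch` is like wrapping the pattern in `^…$` (in single-line mode).
Here the string isn't matched end-to-end, so the call returns None, and `bool(None)` is False.

False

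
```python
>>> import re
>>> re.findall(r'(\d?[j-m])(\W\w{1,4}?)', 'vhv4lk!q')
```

[('k', '!q')]

With 2 capturing groups, `findall` returns a 2-tuple per match.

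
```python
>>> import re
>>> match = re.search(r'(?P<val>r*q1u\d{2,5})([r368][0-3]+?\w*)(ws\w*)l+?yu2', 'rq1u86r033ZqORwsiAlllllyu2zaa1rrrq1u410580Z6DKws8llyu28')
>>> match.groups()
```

('rq1u86', 'r033ZqORwsiAlllllyu2zaa1rrrq1u410580Z6DK', 'ws8l')

This matches zero or more of a literal 'r', then the literal 'q1u', then 2 to 5 of a digit (captured as 'val'); then one of [r368], then one or more of a character in [0-3] (lazy), then zero or more of a word character (captured); then the literal 'ws', then zero or more of a word character (captured); then one or more of a literal 'l' (lazy), then the literal 'yu2'.
`re.search` scans for the first position where the pattern succeeds.
The match spans [0:54] → 'rq1u86r033ZqORwsiAlllllyu2zaa1rrrq1u410580Z6DKws8llyu2'.
Captured: group 1 = 'rq1u86', group 2 = 'r033ZqORwsiAlllllyu2zaa1rrrq1u410580Z6DK', group 3 = 'ws8l'.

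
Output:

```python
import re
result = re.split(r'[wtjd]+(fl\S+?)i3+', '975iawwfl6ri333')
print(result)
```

['975ia', 'fl6r', '']

Pattern: one or more of one of [wtjd]; then the literal 'fl', then one or more of a non-whitespace character (lazy) (captured); then the literal 'i', then one or more of a literal '3'.
`re.split` interleaves the captured-group text with the surrounding fragments.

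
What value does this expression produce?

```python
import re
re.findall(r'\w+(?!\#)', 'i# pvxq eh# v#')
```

['pvxq', 'e']

`(?!…)`/`(?<!…)` only lets a position through if the neighbouring text does NOT match; no characters are consumed.
Matches: at [3:7] → 'pvxq'; at [8:9] → 'e'.
With no groups in the pattern, `findall` gives back each whole match — 2 here.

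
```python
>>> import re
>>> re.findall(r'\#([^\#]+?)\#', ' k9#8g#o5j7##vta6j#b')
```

`findall` collects group 1 from each match (2 total).

['8g', 'vta6j']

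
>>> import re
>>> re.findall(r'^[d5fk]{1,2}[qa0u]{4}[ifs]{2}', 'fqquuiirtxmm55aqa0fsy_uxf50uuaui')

['fqquuii']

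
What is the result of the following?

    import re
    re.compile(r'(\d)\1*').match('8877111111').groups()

('8',)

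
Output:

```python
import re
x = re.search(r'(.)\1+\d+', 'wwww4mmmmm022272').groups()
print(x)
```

A backreference is literal: `\1` must see the identical characters the first group matched.
`re.search` tries every starting position until one works.
The match spans [0:5] → 'wwww4'.
Captured: group 1 = 'w'.

('w',)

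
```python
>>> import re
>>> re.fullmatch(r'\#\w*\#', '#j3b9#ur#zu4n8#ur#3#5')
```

`re.fullmatch` is like wrapping the pattern in `^…$` (in single-line mode).
Here the pattern can't cover the whole string, so the call returns None.

None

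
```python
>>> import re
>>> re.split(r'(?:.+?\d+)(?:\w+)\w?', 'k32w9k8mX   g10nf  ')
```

This matches one or more of any character (lazy), then one or more of a digit (non-capturing group); then one or more of a word character (non-capturing group); then optionally a word character.
A `+?`/`*?`/`{m,n}?` starts at its minimum and grows only as far as needed for what follows to match.
Matches to split on: at [0:9] → 'k32w9k8mX'; at [9:17] → '   g10nf'.
Each match becomes a cut point; 3 segments remain.

['', '', '  ']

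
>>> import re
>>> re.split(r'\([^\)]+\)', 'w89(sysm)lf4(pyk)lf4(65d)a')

Matches to split on: at [3:9] → '(sysm)'; at [12:17] → '(pyk)'; at [20:25] → '(65d)'.
The string is cut at each match, leaving 4 pieces.

['w89', 'lf4', 'lf4', 'a']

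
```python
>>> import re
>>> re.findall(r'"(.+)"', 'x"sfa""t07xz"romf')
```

['sfa""t07xz']

Walking the string: at [1:13] match '"sfa""t07xz"', group 1 = 'sfa""t07xz'.
One capturing group, so `findall` returns just the captured substring from the one match — 1 in all.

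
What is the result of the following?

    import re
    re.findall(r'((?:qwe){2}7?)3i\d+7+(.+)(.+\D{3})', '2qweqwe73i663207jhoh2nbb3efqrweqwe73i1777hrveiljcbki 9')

Pattern: the literal 'qwe' repeated 2 times, then optionally a literal '7' (captured); then the literal '3i', then one or more of a digit, then one or more of a literal '7'; then one or more of any character (captured); then one or more of any character, then exactly 3 of a non-digit (captured).
Walking the string: at [1:53] match 'qweqwe73i663207jhoh2nbb3efqrweqwe73i1777hrveiljcbki ', groups = ('qweqwe7', 'jhoh2nbb3efqrweqwe73i1777hrveiljc', 'bki ').
3 groups means the one result is a tuple of 3 captured strings — 1 here.

[('qweqwe7', 'jhoh2nbb3efqrweqwe73i1777hrveiljc', 'bki ')]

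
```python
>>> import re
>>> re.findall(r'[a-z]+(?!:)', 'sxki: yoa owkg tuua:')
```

['sxk', 'yoa', 'owkg', 'tuu']

The negative lookahead/lookbehind blocks any match where the forbidden context is present.
Since nothing is captured, `findall` lists the 4 matched substrings directly.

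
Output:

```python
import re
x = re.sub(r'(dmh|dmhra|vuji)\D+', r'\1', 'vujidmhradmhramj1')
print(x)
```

vuji1

Each match is replaced using the text its own group 1 captured.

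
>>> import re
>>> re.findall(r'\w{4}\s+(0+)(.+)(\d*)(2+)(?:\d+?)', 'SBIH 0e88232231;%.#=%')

[('0', 'e88232', '', '2')]

The pattern matches exactly 4 of a word character, then one or more of whitespace; then one or more of a literal '0' (captured); then one or more of any character (captured); then zero or more of a digit (captured); then one or more of a literal '2' (captured); then one or more of a digit (lazy) (non-capturing group).
With 4 capturing groups, `findall` returns a 4-tuple per match.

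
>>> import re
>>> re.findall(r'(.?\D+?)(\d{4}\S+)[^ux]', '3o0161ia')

[('3o', '0161i')]

The pattern matches optionally any character, then one or more of a non-digit (lazy) (captured); then exactly 4 of a digit, then one or more of a non-whitespace character (captured); then any character except [ux].
Scanning left to right: at [0:8] match '3o0161ia', groups = ('3o', '0161i').
2 groups means the one result is a tuple of 2 captured strings — 1 here.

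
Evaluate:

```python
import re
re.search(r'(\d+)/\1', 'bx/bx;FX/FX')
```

A backreference is literal: `\1` must see the identical characters the first group matched.
Here the pattern never matches, so the call returns None.

None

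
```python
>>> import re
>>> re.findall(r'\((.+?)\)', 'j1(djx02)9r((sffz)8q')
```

Walking the string: at [2:9] match '(djx02)', group 1 = 'djx02'; at [11:18] match '((sffz)', group 1 = '(sffz'.
With a single group, `findall` returns only what that group captured — 2 items.

['djx02', '(sffz']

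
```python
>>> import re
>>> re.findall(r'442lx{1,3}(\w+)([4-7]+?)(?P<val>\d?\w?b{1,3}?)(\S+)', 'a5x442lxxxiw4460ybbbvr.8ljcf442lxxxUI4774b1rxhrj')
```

[('iw44', '6', '0yb', 'bbvr.8ljcf442lxxxUI4774b1rxhrj')]

With the lazy modifier that quantifier settles for the fewest repetitions that let the rest of the pattern succeed (the atoms after it are unaffected and can still be greedy).
4 groups means the one result is a tuple of 4 captured strings — 1 here.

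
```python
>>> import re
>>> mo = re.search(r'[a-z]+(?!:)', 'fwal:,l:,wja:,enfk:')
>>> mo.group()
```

Because the assertion is negative and zero-width, positions next to the forbidden text are skipped.
The match spans [0:3] → 'fwa'.

'fwa'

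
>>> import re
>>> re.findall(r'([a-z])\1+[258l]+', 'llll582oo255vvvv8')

['l', 'o', 'v']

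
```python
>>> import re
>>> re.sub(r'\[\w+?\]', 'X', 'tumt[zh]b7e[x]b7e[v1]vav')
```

'tumtXb7eXb7eXvav'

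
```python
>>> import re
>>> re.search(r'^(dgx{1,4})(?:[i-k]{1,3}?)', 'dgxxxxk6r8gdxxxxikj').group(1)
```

Pattern: anchored at the start of the string; then the literal 'dg', then 1 to 4 of the literal 'x' (captured); then 1 to 3 of a character in [i-k] (lazy) (non-capturing group).
Unlike `match`, `search` isn't anchored — it looks for the pattern anywhere in the string.
The match spans [0:7] → 'dgxxxxk'.
Captured: group 1 = 'dgxxxx'.

'dgxxxx'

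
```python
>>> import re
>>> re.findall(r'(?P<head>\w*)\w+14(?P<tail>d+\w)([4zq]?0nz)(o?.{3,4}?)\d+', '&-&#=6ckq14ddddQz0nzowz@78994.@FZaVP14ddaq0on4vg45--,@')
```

[('6ck', 'ddddQ', 'z0nz', 'owz@')]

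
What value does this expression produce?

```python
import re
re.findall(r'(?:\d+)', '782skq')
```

['782']

Pattern: one or more of a digit (non-capturing group).
Matches: at [0:3] → '782'.
No capturing groups, so `findall` returns the 1 full match string.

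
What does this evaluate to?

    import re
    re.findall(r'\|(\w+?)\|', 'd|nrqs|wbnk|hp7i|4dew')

['nrqs', 'hp7i']

`findall` collects group 1 from each match (2 total).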